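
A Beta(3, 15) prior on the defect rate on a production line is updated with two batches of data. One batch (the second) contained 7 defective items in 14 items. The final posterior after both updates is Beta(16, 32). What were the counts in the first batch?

6 defective items and 10 good items

Sequential conjugate updates are equivalent to a single update on the pooled data, so total successes = posterior α − prior α and total failures = posterior β − prior β.
Total across both batches: 16−3=13 defective items, 32−15=17 good items.
Subtract the second batch: 13−7=6 defective items and 17−7=10 good items.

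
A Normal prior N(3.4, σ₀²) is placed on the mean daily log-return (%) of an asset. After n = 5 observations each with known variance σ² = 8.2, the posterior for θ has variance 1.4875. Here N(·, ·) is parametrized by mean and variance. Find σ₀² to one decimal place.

σ₀² = 16.0

Posterior precision equals prior precision plus data precision: 1/σ_n² = 1/σ₀² + n/σ².
So 1/σ₀² = 1/1.4875 − 5/8.2 = 0.672269 − 0.609756 = 0.062513.
Hence σ₀² = 1/0.062513 ≈ 16.0.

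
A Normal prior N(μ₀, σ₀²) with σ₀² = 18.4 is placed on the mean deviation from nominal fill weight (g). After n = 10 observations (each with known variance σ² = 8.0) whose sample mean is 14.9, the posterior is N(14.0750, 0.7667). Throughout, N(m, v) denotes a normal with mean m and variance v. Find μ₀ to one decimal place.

μ₀ = -4.9

With known observation variance, the Normal–Normal posterior has precision τ_n = τ₀ + n/σ² and mean μ_n = (τ₀μ₀ + (n/σ²)x̄)/τ_n.
Here τ₀ = 1/18.4 = 0.054348 and τ_data = 10/8.0 = 1.250000, so τ_n = 1.304348.
Rearranging for μ₀: μ₀ = (μ_n·τ_n − τ_data·x̄)/τ₀ = (14.0750·1.304348 − 1.250000·14.9) / 0.054348 = -0.266302/0.054348 ≈ -4.9.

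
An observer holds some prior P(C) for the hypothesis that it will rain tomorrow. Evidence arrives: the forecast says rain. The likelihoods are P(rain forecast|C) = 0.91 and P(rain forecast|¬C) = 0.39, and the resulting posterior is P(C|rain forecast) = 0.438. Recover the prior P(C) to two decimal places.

Bayes' rule in odds form gives O(C|E) = O(C)·[P(E|C)/P(E|¬C)], hence O(C) = O(C|E)/LR.
Posterior odds = 0.438/(1−0.438) = 0.7794. LR = 0.91/0.39 = 2.3333.
Prior odds = 0.7794/2.3333 = 0.3340, so P(C) = 0.3340/(1+0.3340) ≈ 0.25.

P(C) = 0.25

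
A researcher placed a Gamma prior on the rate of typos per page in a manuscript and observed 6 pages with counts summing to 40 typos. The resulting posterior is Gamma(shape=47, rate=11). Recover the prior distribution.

Gamma(shape=7, rate=5)

A Gamma(α, β) prior (rate parametrization) on a Poisson rate with n observations summing to S gives posterior Gamma(α+S, β+n).
So α = 47 − 40 = 7 and β = 11 − 6 = 5.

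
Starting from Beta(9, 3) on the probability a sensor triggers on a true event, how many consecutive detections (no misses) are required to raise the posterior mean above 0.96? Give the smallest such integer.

k = 64

After k detections and 0 misses the posterior is Beta(9+k, 3), with mean (9+k)/(9+3+k).
Set (9+k)/(12+k) > 0.96 and solve: k > (0.96·12 − 9)/(1 − 0.96) = 63.000.
The smallest integer exceeding 63.000 is 64.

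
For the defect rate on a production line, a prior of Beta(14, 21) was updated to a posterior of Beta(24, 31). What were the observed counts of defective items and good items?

Beta is conjugate to the binomial likelihood: posterior = Beta(α+s, β+f).
So s = 24 − 14 = 10 and f = 31 − 21 = 10.

10 defective items and 10 good items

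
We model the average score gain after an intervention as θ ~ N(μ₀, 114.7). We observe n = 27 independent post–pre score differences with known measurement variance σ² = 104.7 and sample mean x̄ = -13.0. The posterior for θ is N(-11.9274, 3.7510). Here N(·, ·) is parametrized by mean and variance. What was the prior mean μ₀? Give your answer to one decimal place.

μ₀ = 19.8

With known observation variance, the Normal–Normal posterior has precision τ_n = τ₀ + n/σ² and mean μ_n = (τ₀μ₀ + (n/σ²)x̄)/τ_n.
Here τ₀ = 1/114.7 = 0.008718 and τ_data = 27/104.7 = 0.257880, so τ_n = 0.266598.
Rearranging for μ₀: μ₀ = (μ_n·τ_n − τ_data·x̄)/τ₀ = (-11.9274·0.266598 − 0.257880·-13.0) / 0.008718 = 0.172619/0.008718 ≈ 19.8.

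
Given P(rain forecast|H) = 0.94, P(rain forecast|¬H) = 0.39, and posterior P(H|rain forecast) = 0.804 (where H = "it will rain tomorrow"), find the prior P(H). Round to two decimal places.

P(H) = 0.63

In odds form, posterior odds = prior odds × likelihood ratio, so prior odds = posterior odds ÷ LR.
Posterior odds = 0.804/(1−0.804) = 4.1020. LR = 0.94/0.39 = 2.4103.
Prior odds = 4.1020/2.4103 = 1.7019, so P(H) = 1.7019/(1+1.7019) ≈ 0.63.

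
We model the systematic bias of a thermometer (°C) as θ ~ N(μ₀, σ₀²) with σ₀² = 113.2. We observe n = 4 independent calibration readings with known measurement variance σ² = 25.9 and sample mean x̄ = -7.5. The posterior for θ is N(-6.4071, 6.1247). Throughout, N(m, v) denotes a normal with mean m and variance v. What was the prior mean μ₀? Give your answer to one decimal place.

μ₀ = 12.7

With known observation variance, the Normal–Normal posterior has precision τ_n = τ₀ + n/σ² and mean μ_n = (τ₀μ₀ + (n/σ²)x̄)/τ_n.
Here τ₀ = 1/113.2 = 0.008834 and τ_data = 4/25.9 = 0.154440, so τ_n = 0.163274.
Rearranging for μ₀: μ₀ = (μ_n·τ_n − τ_data·x̄)/τ₀ = (-6.4071·0.163274 − 0.154440·-7.5) / 0.008834 = 0.112187/0.008834 ≈ 12.7.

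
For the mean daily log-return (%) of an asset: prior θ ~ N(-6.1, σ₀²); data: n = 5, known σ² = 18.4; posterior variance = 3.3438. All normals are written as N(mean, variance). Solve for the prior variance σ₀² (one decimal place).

Posterior precision equals prior precision plus data precision: 1/σ_n² = 1/σ₀² + n/σ².
So 1/σ₀² = 1/3.3438 − 5/18.4 = 0.299061 − 0.271739 = 0.027322.
Hence σ₀² = 1/0.027322 ≈ 36.6.

σ₀² = 36.6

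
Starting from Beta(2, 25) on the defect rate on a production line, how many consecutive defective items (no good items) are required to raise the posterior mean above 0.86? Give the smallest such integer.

After k defective items and 0 good items the posterior is Beta(2+k, 25), with mean (2+k)/(2+25+k).
Set (2+k)/(27+k) > 0.86 and solve: k > (0.86·27 − 2)/(1 − 0.86) = 151.571.
The smallest integer exceeding 151.571 is 152, and checking k=152: (154)/(179) = 0.8603 > 0.86.

k = 152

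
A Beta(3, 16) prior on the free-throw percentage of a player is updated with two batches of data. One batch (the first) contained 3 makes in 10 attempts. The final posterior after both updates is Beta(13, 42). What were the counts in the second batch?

7 makes and 19 misses

Because Beta–binomial updating is additive in the counts, the combined data contributed (α_post−α_prior, β_post−β_prior) successes and failures.
Total across both batches: 13−3=10 makes, 42−16=26 misses.
Subtract the first batch: 10−3=7 makes and 26−7=19 misses.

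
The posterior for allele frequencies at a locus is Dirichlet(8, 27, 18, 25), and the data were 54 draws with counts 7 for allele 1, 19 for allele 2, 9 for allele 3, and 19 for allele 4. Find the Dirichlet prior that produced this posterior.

For a Dirichlet(α) prior with multinomial counts c, the posterior is Dirichlet(α + c) componentwise.
Subtract each count from the matching posterior parameter: 8−7=1, 27−19=8, 18−9=9, 25−19=6.

Dirichlet(1, 8, 9, 6)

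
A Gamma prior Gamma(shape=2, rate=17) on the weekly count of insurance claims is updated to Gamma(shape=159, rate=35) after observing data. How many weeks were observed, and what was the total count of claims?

n = 18 weeks with total 157 claims

Gamma–Poisson conjugacy: posterior shape = α + Σxᵢ, posterior rate = β + n.
Matching: Σxᵢ = 159 − 2 = 157 and n = 35 − 17 = 18.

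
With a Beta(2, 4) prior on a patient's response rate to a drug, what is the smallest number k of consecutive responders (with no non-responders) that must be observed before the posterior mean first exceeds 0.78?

k = 13

After k responders and 0 non-responders the posterior is Beta(2+k, 4), with mean (2+k)/(2+4+k).
Set (2+k)/(6+k) > 0.78 and solve: k > (0.78·6 − 2)/(1 − 0.78) = 12.182.
The smallest integer exceeding 12.182 is 13.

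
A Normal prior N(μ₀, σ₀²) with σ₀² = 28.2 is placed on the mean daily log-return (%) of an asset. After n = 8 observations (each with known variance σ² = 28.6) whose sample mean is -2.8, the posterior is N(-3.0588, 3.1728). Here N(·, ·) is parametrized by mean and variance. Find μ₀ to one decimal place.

With known observation variance, the Normal–Normal posterior has precision τ_n = τ₀ + n/σ² and mean μ_n = (τ₀μ₀ + (n/σ²)x̄)/τ_n.
Here τ₀ = 1/28.2 = 0.035461 and τ_data = 8/28.6 = 0.279720, so τ_n = 0.315181.
Rearranging for μ₀: μ₀ = (μ_n·τ_n − τ_data·x̄)/τ₀ = (-3.0588·0.315181 − 0.279720·-2.8) / 0.035461 = -0.180860/0.035461 ≈ -5.1.

μ₀ = -5.1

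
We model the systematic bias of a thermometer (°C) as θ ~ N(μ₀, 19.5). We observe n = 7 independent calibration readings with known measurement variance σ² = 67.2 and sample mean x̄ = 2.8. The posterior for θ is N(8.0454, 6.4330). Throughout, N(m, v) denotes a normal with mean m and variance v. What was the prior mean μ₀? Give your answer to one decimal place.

The posterior mean is a precision-weighted average: μ_n = (τ₀μ₀ + τ_data·x̄)/(τ₀+τ_data), with τ₀=1/σ₀² and τ_data=n/σ².
Here τ₀ = 1/19.5 = 0.051282 and τ_data = 7/67.2 = 0.104167, so τ_n = 0.155449.
Rearranging for μ₀: μ₀ = (μ_n·τ_n − τ_data·x̄)/τ₀ = (8.0454·0.155449 − 0.104167·2.8) / 0.051282 = 0.958982/0.051282 ≈ 18.7.

μ₀ = 18.7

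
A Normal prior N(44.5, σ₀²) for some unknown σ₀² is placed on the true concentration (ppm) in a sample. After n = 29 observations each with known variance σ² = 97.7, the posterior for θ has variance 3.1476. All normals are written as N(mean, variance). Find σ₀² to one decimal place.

σ₀² = 47.9

For the Normal–Normal model with known σ², precisions add: τ_n = τ₀ + n/σ².
So 1/σ₀² = 1/3.1476 − 29/97.7 = 0.317702 − 0.296827 = 0.020875.
Hence σ₀² = 1/0.020875 ≈ 47.9.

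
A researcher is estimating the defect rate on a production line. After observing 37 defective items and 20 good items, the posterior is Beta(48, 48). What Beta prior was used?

Beta(11, 28)

A Beta(α, β) prior with s successes and f failures in binomial data gives a Beta(α+s, β+f) posterior.
Subtract the data counts: 48−37=11, 48−20=28.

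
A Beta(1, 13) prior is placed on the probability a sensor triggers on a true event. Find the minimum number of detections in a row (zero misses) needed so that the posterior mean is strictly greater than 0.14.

k = 2

After k detections and 0 misses the posterior is Beta(1+k, 13), with mean (1+k)/(1+13+k).
Set (1+k)/(14+k) > 0.14 and solve: k > (0.14·14 − 1)/(1 − 0.14) = 1.116.
The smallest integer exceeding 1.116 is 2.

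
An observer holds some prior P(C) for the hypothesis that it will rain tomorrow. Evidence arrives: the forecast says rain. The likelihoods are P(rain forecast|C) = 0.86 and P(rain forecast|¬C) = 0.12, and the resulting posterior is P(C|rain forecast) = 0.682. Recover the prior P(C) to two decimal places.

Bayes' rule in odds form gives O(C|E) = O(C)·[P(E|C)/P(E|¬C)], hence O(C) = O(C|E)/LR.
Posterior odds = 0.682/(1−0.682) = 2.1447. LR = 0.86/0.12 = 7.1667.
Prior odds = 2.1447/7.1667 = 0.2993, so P(C) = 0.2993/(1+0.2993) ≈ 0.23.

P(C) = 0.23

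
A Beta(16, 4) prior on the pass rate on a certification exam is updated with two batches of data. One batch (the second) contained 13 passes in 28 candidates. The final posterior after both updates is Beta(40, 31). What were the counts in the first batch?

Sequential conjugate updates are equivalent to a single update on the pooled data, so total successes = posterior α − prior α and total failures = posterior β − prior β.
Total across both batches: 40−16=24 passes, 31−4=27 failures.
Subtract the second batch: 24−13=11 passes and 27−15=12 failures.

11 passes and 12 failures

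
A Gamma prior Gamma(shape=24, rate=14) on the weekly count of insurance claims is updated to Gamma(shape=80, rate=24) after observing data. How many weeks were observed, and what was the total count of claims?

Gamma–Poisson conjugacy: posterior shape = α + Σxᵢ, posterior rate = β + n.
Matching: Σxᵢ = 80 − 24 = 56 and n = 24 − 14 = 10.

n = 10 weeks with total 56 claims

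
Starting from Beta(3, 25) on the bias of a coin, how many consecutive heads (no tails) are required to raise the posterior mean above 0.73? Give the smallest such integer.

k = 65

After k heads and 0 tails the posterior is Beta(3+k, 25), with mean (3+k)/(3+25+k).
Set (3+k)/(28+k) > 0.73 and solve: k > (0.73·28 − 3)/(1 − 0.73) = 64.593.
The smallest integer exceeding 64.593 is 65.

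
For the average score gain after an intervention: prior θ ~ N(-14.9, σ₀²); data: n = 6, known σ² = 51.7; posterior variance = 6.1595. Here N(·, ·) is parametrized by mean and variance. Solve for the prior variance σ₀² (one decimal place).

Posterior precision equals prior precision plus data precision: 1/σ_n² = 1/σ₀² + n/σ².
So 1/σ₀² = 1/6.1595 − 6/51.7 = 0.162351 − 0.116054 = 0.046297.
Hence σ₀² = 1/0.046297 ≈ 21.6.

σ₀² = 21.6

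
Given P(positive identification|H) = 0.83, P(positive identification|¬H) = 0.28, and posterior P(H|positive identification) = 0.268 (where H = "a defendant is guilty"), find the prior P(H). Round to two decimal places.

In odds form, posterior odds = prior odds × likelihood ratio, so prior odds = posterior odds ÷ LR.
Posterior odds = 0.268/(1−0.268) = 0.3661. LR = 0.83/0.28 = 2.9643.
Prior odds = 0.3661/2.9643 = 0.1235, so P(H) = 0.1235/(1+0.1235) ≈ 0.11.

P(H) = 0.11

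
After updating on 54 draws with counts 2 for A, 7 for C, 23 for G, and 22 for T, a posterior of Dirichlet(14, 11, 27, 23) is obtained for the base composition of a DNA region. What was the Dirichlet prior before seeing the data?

Dirichlet(12, 4, 4, 1)

For a Dirichlet(α) prior with multinomial counts c, the posterior is Dirichlet(α + c) componentwise.
Subtract each count from the matching posterior parameter: 14−2=12, 11−7=4, 27−23=4, 23−22=1.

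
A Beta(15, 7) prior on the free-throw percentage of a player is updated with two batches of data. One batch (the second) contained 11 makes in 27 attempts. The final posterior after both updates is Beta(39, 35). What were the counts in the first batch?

13 makes and 12 misses

Because Beta–binomial updating is additive in the counts, the combined data contributed (α_post−α_prior, β_post−β_prior) successes and failures.
Total across both batches: 39−15=24 makes, 35−7=28 misses.
Subtract the second batch: 24−11=13 makes and 28−16=12 misses.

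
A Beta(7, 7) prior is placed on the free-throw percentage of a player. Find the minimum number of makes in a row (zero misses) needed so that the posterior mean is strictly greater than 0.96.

After k makes and 0 misses the posterior is Beta(7+k, 7), with mean (7+k)/(7+7+k).
Set (7+k)/(14+k) > 0.96 and solve: k > (0.96·14 − 7)/(1 − 0.96) = 161.000.
The smallest integer exceeding 161.000 is 162, and checking k=162: (169)/(176) = 0.9602 > 0.96.

k = 162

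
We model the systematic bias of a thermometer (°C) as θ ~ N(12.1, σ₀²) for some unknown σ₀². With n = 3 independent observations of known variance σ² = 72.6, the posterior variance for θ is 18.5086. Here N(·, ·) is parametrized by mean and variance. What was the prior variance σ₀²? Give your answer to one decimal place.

Posterior precision equals prior precision plus data precision: 1/σ_n² = 1/σ₀² + n/σ².
So 1/σ₀² = 1/18.5086 − 3/72.6 = 0.054029 − 0.041322 = 0.012707.
Hence σ₀² = 1/0.012707 ≈ 78.7.

σ₀² = 78.7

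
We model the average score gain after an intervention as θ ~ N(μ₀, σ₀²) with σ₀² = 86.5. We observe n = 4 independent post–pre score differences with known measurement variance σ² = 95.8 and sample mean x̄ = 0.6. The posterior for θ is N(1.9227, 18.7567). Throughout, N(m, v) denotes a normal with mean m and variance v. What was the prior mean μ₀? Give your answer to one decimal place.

With known observation variance, the Normal–Normal posterior has precision τ_n = τ₀ + n/σ² and mean μ_n = (τ₀μ₀ + (n/σ²)x̄)/τ_n.
Here τ₀ = 1/86.5 = 0.011561 and τ_data = 4/95.8 = 0.041754, so τ_n = 0.053315.
Rearranging for μ₀: μ₀ = (μ_n·τ_n − τ_data·x̄)/τ₀ = (1.9227·0.053315 − 0.041754·0.6) / 0.011561 = 0.077456/0.011561 ≈ 6.7.

μ₀ = 6.7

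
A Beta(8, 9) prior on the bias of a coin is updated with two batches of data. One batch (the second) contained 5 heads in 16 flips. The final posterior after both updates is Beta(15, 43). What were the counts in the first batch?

Sequential conjugate updates are equivalent to a single update on the pooled data, so total successes = posterior α − prior α and total failures = posterior β − prior β.
Total across both batches: 15−8=7 heads, 43−9=34 tails.
Subtract the second batch: 7−5=2 heads and 34−11=23 tails.

2 heads and 23 tails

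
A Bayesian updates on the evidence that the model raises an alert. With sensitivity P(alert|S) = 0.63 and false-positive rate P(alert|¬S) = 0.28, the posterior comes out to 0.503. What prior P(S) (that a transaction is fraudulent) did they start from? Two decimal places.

In odds form, posterior odds = prior odds × likelihood ratio, so prior odds = posterior odds ÷ LR.
Posterior odds = 0.503/(1−0.503) = 1.0121. LR = 0.63/0.28 = 2.2500.
Prior odds = 1.0121/2.2500 = 0.4498, so P(S) = 0.4498/(1+0.4498) ≈ 0.31.

P(S) = 0.31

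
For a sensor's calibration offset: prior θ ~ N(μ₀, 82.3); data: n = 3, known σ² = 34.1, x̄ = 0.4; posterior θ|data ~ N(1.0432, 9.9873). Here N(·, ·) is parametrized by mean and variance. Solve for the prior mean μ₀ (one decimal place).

μ₀ = 5.7

With known observation variance, the Normal–Normal posterior has precision τ_n = τ₀ + n/σ² and mean μ_n = (τ₀μ₀ + (n/σ²)x̄)/τ_n.
Here τ₀ = 1/82.3 = 0.012151 and τ_data = 3/34.1 = 0.087977, so τ_n = 0.100128.
Rearranging for μ₀: μ₀ = (μ_n·τ_n − τ_data·x̄)/τ₀ = (1.0432·0.100128 − 0.087977·0.4) / 0.012151 = 0.069263/0.012151 ≈ 5.7.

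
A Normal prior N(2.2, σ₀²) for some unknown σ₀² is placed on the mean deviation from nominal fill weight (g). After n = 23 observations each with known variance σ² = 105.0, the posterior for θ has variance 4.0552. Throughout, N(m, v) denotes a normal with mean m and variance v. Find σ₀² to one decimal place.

Posterior precision equals prior precision plus data precision: 1/σ_n² = 1/σ₀² + n/σ².
So 1/σ₀² = 1/4.0552 − 23/105.0 = 0.246597 − 0.219048 = 0.027549.
Hence σ₀² = 1/0.027549 ≈ 36.3.

σ₀² = 36.3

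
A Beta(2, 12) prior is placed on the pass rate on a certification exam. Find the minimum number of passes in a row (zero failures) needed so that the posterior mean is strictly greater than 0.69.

k = 25

After k passes and 0 failures the posterior is Beta(2+k, 12), with mean (2+k)/(2+12+k).
Set (2+k)/(14+k) > 0.69 and solve: k > (0.69·14 − 2)/(1 − 0.69) = 24.710.
The smallest integer exceeding 24.710 is 25, and checking k=25: (27)/(39) = 0.6923 > 0.69.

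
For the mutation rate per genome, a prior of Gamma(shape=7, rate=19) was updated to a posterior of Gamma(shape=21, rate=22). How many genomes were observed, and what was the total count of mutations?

n = 3 genomes with total 14 mutations

A Gamma(α, β) prior (rate parametrization) on a Poisson rate with n observations summing to S gives posterior Gamma(α+S, β+n).
Matching: Σxᵢ = 21 − 7 = 14 and n = 22 − 19 = 3.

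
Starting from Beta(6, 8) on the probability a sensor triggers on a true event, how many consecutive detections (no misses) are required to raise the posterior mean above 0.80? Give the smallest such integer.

k = 27

After k detections and 0 misses the posterior is Beta(6+k, 8), with mean (6+k)/(6+8+k).
Set (6+k)/(14+k) > 0.80 and solve: k > (0.80·14 − 6)/(1 − 0.80) = 26.000.
The smallest integer exceeding 26.000 is 27, and checking k=27: (33)/(41) = 0.8049 > 0.80.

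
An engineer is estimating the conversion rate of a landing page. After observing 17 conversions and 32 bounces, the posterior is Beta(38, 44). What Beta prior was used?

Beta(21, 12)

Under Beta–binomial conjugacy the posterior parameters are (a+s, b+f).
So a = 38 − 17 = 21 and b = 44 − 32 = 12.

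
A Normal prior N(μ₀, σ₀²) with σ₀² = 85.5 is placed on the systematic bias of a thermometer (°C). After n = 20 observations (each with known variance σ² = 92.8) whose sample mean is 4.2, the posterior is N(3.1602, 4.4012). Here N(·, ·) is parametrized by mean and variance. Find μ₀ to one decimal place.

With known observation variance, the Normal–Normal posterior has precision τ_n = τ₀ + n/σ² and mean μ_n = (τ₀μ₀ + (n/σ²)x̄)/τ_n.
Here τ₀ = 1/85.5 = 0.011696 and τ_data = 20/92.8 = 0.215517, so τ_n = 0.227213.
Rearranging for μ₀: μ₀ = (μ_n·τ_n − τ_data·x̄)/τ₀ = (3.1602·0.227213 − 0.215517·4.2) / 0.011696 = -0.187133/0.011696 ≈ -16.0.

μ₀ = -16.0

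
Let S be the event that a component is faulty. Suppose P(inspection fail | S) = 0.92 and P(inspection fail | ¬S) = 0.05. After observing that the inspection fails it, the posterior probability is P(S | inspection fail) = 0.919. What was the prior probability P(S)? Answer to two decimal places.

Bayes' rule in odds form gives O(S|E) = O(S)·[P(E|S)/P(E|¬S)], hence O(S) = O(S|E)/LR.
Posterior odds = 0.919/(1−0.919) = 11.3457. LR = 0.92/0.05 = 18.4000.
Prior odds = 11.3457/18.4000 = 0.6166, so P(S) = 0.6166/(1+0.6166) ≈ 0.38.

P(S) = 0.38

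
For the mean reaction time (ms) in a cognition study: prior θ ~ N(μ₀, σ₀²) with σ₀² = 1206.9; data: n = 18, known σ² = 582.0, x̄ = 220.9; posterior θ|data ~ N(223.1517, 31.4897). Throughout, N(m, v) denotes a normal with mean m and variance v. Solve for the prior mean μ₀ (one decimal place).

The posterior mean is a precision-weighted average: μ_n = (τ₀μ₀ + τ_data·x̄)/(τ₀+τ_data), with τ₀=1/σ₀² and τ_data=n/σ².
Here τ₀ = 1/1206.9 = 0.000829 and τ_data = 18/582.0 = 0.030928, so τ_n = 0.031757.
Rearranging for μ₀: μ₀ = (μ_n·τ_n − τ_data·x̄)/τ₀ = (223.1517·0.031757 − 0.030928·220.9) / 0.000829 = 0.254633/0.000829 ≈ 307.2.

μ₀ = 307.2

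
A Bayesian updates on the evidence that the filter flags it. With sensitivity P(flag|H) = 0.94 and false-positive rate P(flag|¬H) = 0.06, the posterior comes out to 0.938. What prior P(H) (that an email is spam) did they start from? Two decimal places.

P(H) = 0.49

Bayes' rule in odds form gives O(H|E) = O(H)·[P(E|H)/P(E|¬H)], hence O(H) = O(H|E)/LR.
Posterior odds = 0.938/(1−0.938) = 15.1290. LR = 0.94/0.06 = 15.6667.
Prior odds = 15.1290/15.6667 = 0.9657, so P(H) = 0.9657/(1+0.9657) ≈ 0.49.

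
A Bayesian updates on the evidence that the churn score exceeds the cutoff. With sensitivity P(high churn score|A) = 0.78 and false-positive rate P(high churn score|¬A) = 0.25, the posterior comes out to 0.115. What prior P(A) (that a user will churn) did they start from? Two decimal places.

P(A) = 0.04

Bayes' rule in odds form gives O(A|E) = O(A)·[P(E|A)/P(E|¬A)], hence O(A) = O(A|E)/LR.
Posterior odds = 0.115/(1−0.115) = 0.1299. LR = 0.78/0.25 = 3.1200.
Prior odds = 0.1299/3.1200 = 0.0416, so P(A) = 0.0416/(1+0.0416) ≈ 0.04.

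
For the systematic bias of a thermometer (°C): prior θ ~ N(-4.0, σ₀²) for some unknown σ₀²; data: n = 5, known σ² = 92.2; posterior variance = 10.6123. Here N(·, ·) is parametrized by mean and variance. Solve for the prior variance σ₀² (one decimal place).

Posterior precision equals prior precision plus data precision: 1/σ_n² = 1/σ₀² + n/σ².
So 1/σ₀² = 1/10.6123 − 5/92.2 = 0.094230 − 0.054230 = 0.040000.
Hence σ₀² = 1/0.040000 ≈ 25.0.

σ₀² = 25.0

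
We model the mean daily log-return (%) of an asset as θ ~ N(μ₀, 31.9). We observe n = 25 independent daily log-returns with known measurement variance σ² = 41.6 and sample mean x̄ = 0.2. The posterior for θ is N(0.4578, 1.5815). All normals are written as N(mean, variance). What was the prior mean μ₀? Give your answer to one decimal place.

With known observation variance, the Normal–Normal posterior has precision τ_n = τ₀ + n/σ² and mean μ_n = (τ₀μ₀ + (n/σ²)x̄)/τ_n.
Here τ₀ = 1/31.9 = 0.031348 and τ_data = 25/41.6 = 0.600962, so τ_n = 0.632310.
Rearranging for μ₀: μ₀ = (μ_n·τ_n − τ_data·x̄)/τ₀ = (0.4578·0.632310 − 0.600962·0.2) / 0.031348 = 0.169279/0.031348 ≈ 5.4.

μ₀ = 5.4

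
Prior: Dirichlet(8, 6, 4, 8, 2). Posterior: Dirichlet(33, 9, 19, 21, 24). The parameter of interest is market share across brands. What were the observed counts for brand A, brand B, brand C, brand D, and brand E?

counts (25, 3, 15, 13, 22)

For a Dirichlet(α) prior with multinomial counts c, the posterior is Dirichlet(α + c) componentwise.
Counts are posterior − prior componentwise: 33−8=25, 9−6=3, 19−4=15, 21−8=13, 24−2=22.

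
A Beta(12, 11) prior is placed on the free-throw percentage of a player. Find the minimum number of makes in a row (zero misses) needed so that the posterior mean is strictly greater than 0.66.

After k makes and 0 misses the posterior is Beta(12+k, 11), with mean (12+k)/(12+11+k).
Set (12+k)/(23+k) > 0.66 and solve: k > (0.66·23 − 12)/(1 − 0.66) = 9.353.
The smallest integer exceeding 9.353 is 10.

k = 10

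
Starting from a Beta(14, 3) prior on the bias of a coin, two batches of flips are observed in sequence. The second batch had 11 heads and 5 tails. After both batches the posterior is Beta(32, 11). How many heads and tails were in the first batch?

Sequential conjugate updates are equivalent to a single update on the pooled data, so total successes = posterior α − prior α and total failures = posterior β − prior β.
Total across both batches: 32−14=18 heads, 11−3=8 tails.
Subtract the second batch: 18−11=7 heads and 8−5=3 tails.

7 heads and 3 tails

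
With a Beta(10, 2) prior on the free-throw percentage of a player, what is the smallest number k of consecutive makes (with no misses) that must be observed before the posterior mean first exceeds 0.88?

k = 5

After k makes and 0 misses the posterior is Beta(10+k, 2), with mean (10+k)/(10+2+k).
Set (10+k)/(12+k) > 0.88 and solve: k > (0.88·12 − 10)/(1 − 0.88) = 4.667.
The smallest integer exceeding 4.667 is 5, and checking k=5: (15)/(17) = 0.8824 > 0.88.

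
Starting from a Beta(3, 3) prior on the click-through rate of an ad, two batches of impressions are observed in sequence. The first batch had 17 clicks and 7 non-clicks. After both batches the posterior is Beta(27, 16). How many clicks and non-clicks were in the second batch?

7 clicks and 6 non-clicks

Because Beta–binomial updating is additive in the counts, the combined data contributed (α_post−α_prior, β_post−β_prior) successes and failures.
Total across both batches: 27−3=24 clicks, 16−3=13 non-clicks.
Subtract the first batch: 24−17=7 clicks and 13−7=6 non-clicks.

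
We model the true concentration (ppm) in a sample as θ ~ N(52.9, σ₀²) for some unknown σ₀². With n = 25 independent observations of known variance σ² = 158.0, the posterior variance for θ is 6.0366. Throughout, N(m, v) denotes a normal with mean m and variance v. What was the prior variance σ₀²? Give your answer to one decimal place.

σ₀² = 134.6

For the Normal–Normal model with known σ², precisions add: τ_n = τ₀ + n/σ².
So 1/σ₀² = 1/6.0366 − 25/158.0 = 0.165656 − 0.158228 = 0.007428.
Hence σ₀² = 1/0.007428 ≈ 134.6.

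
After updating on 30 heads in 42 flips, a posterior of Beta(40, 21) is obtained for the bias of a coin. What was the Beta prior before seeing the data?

Beta is conjugate to the binomial likelihood: posterior = Beta(a+s, b+f).
Subtract the data counts: 40−30=10, 21−12=9.

Beta(10, 9)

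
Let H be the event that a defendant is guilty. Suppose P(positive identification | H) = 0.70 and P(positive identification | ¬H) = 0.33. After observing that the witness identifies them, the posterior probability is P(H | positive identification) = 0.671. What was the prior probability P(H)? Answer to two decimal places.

Bayes' rule in odds form gives O(H|E) = O(H)·[P(E|H)/P(E|¬H)], hence O(H) = O(H|E)/LR.
Posterior odds = 0.671/(1−0.671) = 2.0395. LR = 0.70/0.33 = 2.1212.
Prior odds = 2.0395/2.1212 = 0.9615, so P(H) = 0.9615/(1+0.9615) ≈ 0.49.

P(H) = 0.49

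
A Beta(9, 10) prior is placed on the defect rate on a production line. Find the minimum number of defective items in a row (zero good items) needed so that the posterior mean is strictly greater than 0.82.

After k defective items and 0 good items the posterior is Beta(9+k, 10), with mean (9+k)/(9+10+k).
Set (9+k)/(19+k) > 0.82 and solve: k > (0.82·19 − 9)/(1 − 0.82) = 36.556.
The smallest integer exceeding 36.556 is 37.

k = 37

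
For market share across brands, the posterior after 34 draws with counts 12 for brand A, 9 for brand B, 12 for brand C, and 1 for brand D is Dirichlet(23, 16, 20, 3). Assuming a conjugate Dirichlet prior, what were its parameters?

For a Dirichlet(α) prior with multinomial counts c, the posterior is Dirichlet(α + c) componentwise.
Subtract each count from the matching posterior parameter: 23−12=11, 16−9=7, 20−12=8, 3−1=2.

Dirichlet(11, 7, 8, 2)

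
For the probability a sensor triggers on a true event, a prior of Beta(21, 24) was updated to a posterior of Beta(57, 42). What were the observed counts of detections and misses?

36 detections and 18 misses

Under Beta–binomial conjugacy the posterior parameters are (a+s, b+f).
So s = 57 − 21 = 36 and f = 42 − 24 = 18.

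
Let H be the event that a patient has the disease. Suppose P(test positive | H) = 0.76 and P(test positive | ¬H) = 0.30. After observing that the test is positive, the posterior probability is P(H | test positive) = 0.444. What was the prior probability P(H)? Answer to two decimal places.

In odds form, posterior odds = prior odds × likelihood ratio, so prior odds = posterior odds ÷ LR.
Posterior odds = 0.444/(1−0.444) = 0.7986. LR = 0.76/0.30 = 2.5333.
Prior odds = 0.7986/2.5333 = 0.3152, so P(H) = 0.3152/(1+0.3152) ≈ 0.24.

P(H) = 0.24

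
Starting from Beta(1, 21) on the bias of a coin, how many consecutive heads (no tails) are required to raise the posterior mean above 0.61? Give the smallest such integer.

After k heads and 0 tails the posterior is Beta(1+k, 21), with mean (1+k)/(1+21+k).
Set (1+k)/(22+k) > 0.61 and solve: k > (0.61·22 − 1)/(1 − 0.61) = 31.846.
The smallest integer exceeding 31.846 is 32, and checking k=32: (33)/(54) = 0.6111 > 0.61.

k = 32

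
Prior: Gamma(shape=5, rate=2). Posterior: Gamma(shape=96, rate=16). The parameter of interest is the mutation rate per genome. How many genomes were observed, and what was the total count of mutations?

n = 14 genomes with total 91 mutations

A Gamma(α, β) prior (rate parametrization) on a Poisson rate with n observations summing to S gives posterior Gamma(α+S, β+n).
Matching: Σxᵢ = 96 − 5 = 91 and n = 16 − 2 = 14.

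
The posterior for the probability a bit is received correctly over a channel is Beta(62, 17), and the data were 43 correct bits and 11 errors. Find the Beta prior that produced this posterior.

Beta(19, 6)

Beta is conjugate to the binomial likelihood: posterior = Beta(a+s, b+f).
So a = 62 − 43 = 19 and b = 17 − 11 = 6.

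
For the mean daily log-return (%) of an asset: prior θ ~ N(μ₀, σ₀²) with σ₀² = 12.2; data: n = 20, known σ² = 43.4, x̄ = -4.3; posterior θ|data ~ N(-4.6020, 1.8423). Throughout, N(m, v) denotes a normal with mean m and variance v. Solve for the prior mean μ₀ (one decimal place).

μ₀ = -6.3

With known observation variance, the Normal–Normal posterior has precision τ_n = τ₀ + n/σ² and mean μ_n = (τ₀μ₀ + (n/σ²)x̄)/τ_n.
Here τ₀ = 1/12.2 = 0.081967 and τ_data = 20/43.4 = 0.460829, so τ_n = 0.542796.
Rearranging for μ₀: μ₀ = (μ_n·τ_n − τ_data·x̄)/τ₀ = (-4.6020·0.542796 − 0.460829·-4.3) / 0.081967 = -0.516382/0.081967 ≈ -6.3.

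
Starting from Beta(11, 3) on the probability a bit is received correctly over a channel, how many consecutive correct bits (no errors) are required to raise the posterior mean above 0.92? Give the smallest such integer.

k = 24

After k correct bits and 0 errors the posterior is Beta(11+k, 3), with mean (11+k)/(11+3+k).
Set (11+k)/(14+k) > 0.92 and solve: k > (0.92·14 − 11)/(1 − 0.92) = 23.500.
The smallest integer exceeding 23.500 is 24.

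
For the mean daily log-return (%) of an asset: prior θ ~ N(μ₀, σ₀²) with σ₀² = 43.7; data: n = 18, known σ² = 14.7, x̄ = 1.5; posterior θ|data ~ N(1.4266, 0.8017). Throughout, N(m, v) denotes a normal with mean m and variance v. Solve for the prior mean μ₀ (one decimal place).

The posterior mean is a precision-weighted average: μ_n = (τ₀μ₀ + τ_data·x̄)/(τ₀+τ_data), with τ₀=1/σ₀² and τ_data=n/σ².
Here τ₀ = 1/43.7 = 0.022883 and τ_data = 18/14.7 = 1.224490, so τ_n = 1.247373.
Rearranging for μ₀: μ₀ = (μ_n·τ_n − τ_data·x̄)/τ₀ = (1.4266·1.247373 − 1.224490·1.5) / 0.022883 = -0.057233/0.022883 ≈ -2.5.

μ₀ = -2.5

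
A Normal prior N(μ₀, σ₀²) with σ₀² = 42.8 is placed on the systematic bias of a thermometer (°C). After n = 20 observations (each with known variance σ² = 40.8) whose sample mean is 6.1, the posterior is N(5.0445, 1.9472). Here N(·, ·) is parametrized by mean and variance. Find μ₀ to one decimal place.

The posterior mean is a precision-weighted average: μ_n = (τ₀μ₀ + τ_data·x̄)/(τ₀+τ_data), with τ₀=1/σ₀² and τ_data=n/σ².
Here τ₀ = 1/42.8 = 0.023364 and τ_data = 20/40.8 = 0.490196, so τ_n = 0.513560.
Rearranging for μ₀: μ₀ = (μ_n·τ_n − τ_data·x̄)/τ₀ = (5.0445·0.513560 − 0.490196·6.1) / 0.023364 = -0.399542/0.023364 ≈ -17.1.

μ₀ = -17.1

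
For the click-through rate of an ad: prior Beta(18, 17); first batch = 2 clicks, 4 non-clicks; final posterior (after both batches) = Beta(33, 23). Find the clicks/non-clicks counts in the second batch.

13 clicks and 2 non-clicks

Sequential conjugate updates are equivalent to a single update on the pooled data, so total successes = posterior α − prior α and total failures = posterior β − prior β.
Total across both batches: 33−18=15 clicks, 23−17=6 non-clicks.
Subtract the first batch: 15−2=13 clicks and 6−4=2 non-clicks.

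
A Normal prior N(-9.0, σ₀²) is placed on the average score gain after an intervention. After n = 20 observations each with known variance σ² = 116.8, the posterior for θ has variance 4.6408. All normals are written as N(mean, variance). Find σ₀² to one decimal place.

σ₀² = 22.6

Posterior precision equals prior precision plus data precision: 1/σ_n² = 1/σ₀² + n/σ².
So 1/σ₀² = 1/4.6408 − 20/116.8 = 0.215480 − 0.171233 = 0.044247.
Hence σ₀² = 1/0.044247 ≈ 22.6.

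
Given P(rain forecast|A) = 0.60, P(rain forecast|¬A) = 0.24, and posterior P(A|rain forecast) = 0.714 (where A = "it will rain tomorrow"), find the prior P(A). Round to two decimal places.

In odds form, posterior odds = prior odds × likelihood ratio, so prior odds = posterior odds ÷ LR.
Posterior odds = 0.714/(1−0.714) = 2.4965. LR = 0.60/0.24 = 2.5000.
Prior odds = 2.4965/2.5000 = 0.9986, so P(A) = 0.9986/(1+0.9986) ≈ 0.50.

P(A) = 0.50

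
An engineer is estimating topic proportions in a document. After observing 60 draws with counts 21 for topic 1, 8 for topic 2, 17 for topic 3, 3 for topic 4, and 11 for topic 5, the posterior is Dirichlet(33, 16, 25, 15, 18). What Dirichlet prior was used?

For a Dirichlet(α) prior with multinomial counts c, the posterior is Dirichlet(α + c) componentwise.
Subtract each count from the matching posterior parameter: 33−21=12, 16−8=8, 25−17=8, 15−3=12, 18−11=7.

Dirichlet(12, 8, 8, 12, 7)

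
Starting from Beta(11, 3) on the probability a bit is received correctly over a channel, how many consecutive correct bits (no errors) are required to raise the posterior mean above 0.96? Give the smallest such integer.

k = 62

After k correct bits and 0 errors the posterior is Beta(11+k, 3), with mean (11+k)/(11+3+k).
Set (11+k)/(14+k) > 0.96 and solve: k > (0.96·14 − 11)/(1 − 0.96) = 61.000.
The smallest integer exceeding 61.000 is 62, and checking k=62: (73)/(76) = 0.9605 > 0.96.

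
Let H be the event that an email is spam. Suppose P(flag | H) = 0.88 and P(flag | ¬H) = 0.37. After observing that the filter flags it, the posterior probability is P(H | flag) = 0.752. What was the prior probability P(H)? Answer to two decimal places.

In odds form, posterior odds = prior odds × likelihood ratio, so prior odds = posterior odds ÷ LR.
Posterior odds = 0.752/(1−0.752) = 3.0323. LR = 0.88/0.37 = 2.3784.
Prior odds = 3.0323/2.3784 = 1.2749, so P(H) = 1.2749/(1+1.2749) ≈ 0.56.

P(H) = 0.56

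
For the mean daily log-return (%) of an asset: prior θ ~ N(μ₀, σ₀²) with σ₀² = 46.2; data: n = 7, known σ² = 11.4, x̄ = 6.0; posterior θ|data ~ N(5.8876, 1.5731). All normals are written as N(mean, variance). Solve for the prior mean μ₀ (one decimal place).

μ₀ = 2.7

The posterior mean is a precision-weighted average: μ_n = (τ₀μ₀ + τ_data·x̄)/(τ₀+τ_data), with τ₀=1/σ₀² and τ_data=n/σ².
Here τ₀ = 1/46.2 = 0.021645 and τ_data = 7/11.4 = 0.614035, so τ_n = 0.635680.
Rearranging for μ₀: μ₀ = (μ_n·τ_n − τ_data·x̄)/τ₀ = (5.8876·0.635680 − 0.614035·6.0) / 0.021645 = 0.058420/0.021645 ≈ 2.7.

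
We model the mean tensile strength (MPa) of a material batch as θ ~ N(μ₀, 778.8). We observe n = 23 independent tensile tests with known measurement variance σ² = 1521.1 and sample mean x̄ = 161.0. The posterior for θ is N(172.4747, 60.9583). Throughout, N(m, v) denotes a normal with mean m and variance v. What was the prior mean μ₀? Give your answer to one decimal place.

With known observation variance, the Normal–Normal posterior has precision τ_n = τ₀ + n/σ² and mean μ_n = (τ₀μ₀ + (n/σ²)x̄)/τ_n.
Here τ₀ = 1/778.8 = 0.001284 and τ_data = 23/1521.1 = 0.015121, so τ_n = 0.016405.
Rearranging for μ₀: μ₀ = (μ_n·τ_n − τ_data·x̄)/τ₀ = (172.4747·0.016405 − 0.015121·161.0) / 0.001284 = 0.394966/0.001284 ≈ 307.6.

μ₀ = 307.6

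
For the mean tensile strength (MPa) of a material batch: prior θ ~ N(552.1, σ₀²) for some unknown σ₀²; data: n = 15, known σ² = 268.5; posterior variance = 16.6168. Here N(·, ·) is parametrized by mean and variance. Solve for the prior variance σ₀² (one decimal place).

σ₀² = 231.8

Posterior precision equals prior precision plus data precision: 1/σ_n² = 1/σ₀² + n/σ².
So 1/σ₀² = 1/16.6168 − 15/268.5 = 0.060180 − 0.055866 = 0.004314.
Hence σ₀² = 1/0.004314 ≈ 231.8.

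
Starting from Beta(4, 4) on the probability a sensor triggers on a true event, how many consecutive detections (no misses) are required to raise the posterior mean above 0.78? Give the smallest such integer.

After k detections and 0 misses the posterior is Beta(4+k, 4), with mean (4+k)/(4+4+k).
Set (4+k)/(8+k) > 0.78 and solve: k > (0.78·8 − 4)/(1 − 0.78) = 10.182.
The smallest integer exceeding 10.182 is 11, and checking k=11: (15)/(19) = 0.7895 > 0.78.

k = 11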